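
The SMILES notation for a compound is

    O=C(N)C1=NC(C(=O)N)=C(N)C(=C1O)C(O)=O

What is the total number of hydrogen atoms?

8

Walk through each heavy atom and fill implicit hydrogens from standard valence (C 4, N 3, O 2, S 2, halogen 1):
  atom 1: O, bond orders sum to 2 (valence 2) → 0 H
  atom 2: C, bond orders sum to 4 (valence 4) → 0 H
  atom 3: N, bond orders sum to 1 (valence 3) → 2 H
  atom 4: C, bond orders sum to 4 (valence 4) → 0 H
  atom 5: N, bond orders sum to 3 (valence 3) → 0 H
  atom 6: C, bond orders sum to 4 (valence 4) → 0 H
  atom 7: C, bond orders sum to 4 (valence 4) → 0 H
  atom 8: O, bond orders sum to 2 (valence 2) → 0 H
  atom 9: N, bond orders sum to 1 (valence 3) → 2 H
  atom 10: C, bond orders sum to 4 (valence 4) → 0 H
  atom 11: N, bond orders sum to 1 (valence 3) → 2 H
  atom 12: C, bond orders sum to 4 (valence 4) → 0 H
  atom 13: C, bond orders sum to 4 (valence 4) → 0 H
  atom 14: O, bond orders sum to 1 (valence 2) → 1 H
  atom 15: C, bond orders sum to 4 (valence 4) → 0 H
  atom 16: O, bond orders sum to 1 (valence 2) → 1 H
  atom 17: O, bond orders sum to 2 (valence 2) → 0 H
Total hydrogens: 8.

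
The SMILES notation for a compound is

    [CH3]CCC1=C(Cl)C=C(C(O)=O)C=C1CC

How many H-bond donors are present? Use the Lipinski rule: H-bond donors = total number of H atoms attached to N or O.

1

Donors: find every N or O and count the H atoms it carries.
  atom 10 (O): bond orders sum to 1 → 1 H
  atom 11 (O): bond orders sum to 2 → 0 H
Lipinski HBD = 1.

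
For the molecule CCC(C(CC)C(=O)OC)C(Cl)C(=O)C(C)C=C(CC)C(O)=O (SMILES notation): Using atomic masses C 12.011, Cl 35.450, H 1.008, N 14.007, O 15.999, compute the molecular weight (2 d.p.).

First, the molecular formula is C17H27ClO5 (counting implicit H from valence).
  C: 17 × 12.011 = 204.187
  Cl: 1 × 35.450 = 35.450
  H: 27 × 1.008 = 27.216
  O: 5 × 15.999 = 79.995
Sum: 17×12.011 + 1×35.450 + 27×1.008 + 5×15.999 = 346.848 → 346.85 g/mol.

346.85 g/mol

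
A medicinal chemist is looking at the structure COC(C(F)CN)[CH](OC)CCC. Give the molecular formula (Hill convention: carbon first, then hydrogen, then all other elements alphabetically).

Walk through each heavy atom and fill implicit hydrogens from standard valence (C 4, N 3, O 2, S 2, halogen 1):
  atom 1: C, bond orders sum to 1 (valence 4) → 3 H
  atom 2: O, bond orders sum to 2 (valence 2) → 0 H
  atom 3: C, bond orders sum to 3 (valence 4) → 1 H
  atom 4: C, bond orders sum to 3 (valence 4) → 1 H
  atom 5: F (halogen, monovalent) → 0 H
  atom 6: C, bond orders sum to 2 (valence 4) → 2 H
  atom 7: N, bond orders sum to 1 (valence 3) → 2 H
  atom 8: C with explicit H count 1
  atom 9: O, bond orders sum to 2 (valence 2) → 0 H
  atom 10: C, bond orders sum to 1 (valence 4) → 3 H
  atom 11: C, bond orders sum to 2 (valence 4) → 2 H
  atom 12: C, bond orders sum to 2 (valence 4) → 2 H
  atom 13: C, bond orders sum to 1 (valence 4) → 3 H
Totals → C:9, H:20, F:1, N:1, O:2.
In Hill order: C9H20FNO2.

C9H20FNO2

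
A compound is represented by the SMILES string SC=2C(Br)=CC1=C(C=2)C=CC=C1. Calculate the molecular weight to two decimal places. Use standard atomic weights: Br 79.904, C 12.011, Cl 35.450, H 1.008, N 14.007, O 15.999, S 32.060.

First, the molecular formula is C10H7BrS (counting implicit H from valence).
  Br: 1 × 79.904 = 79.904
  C: 10 × 12.011 = 120.110
  H: 7 × 1.008 = 7.056
  S: 1 × 32.060 = 32.060
Sum: 1×79.904 + 10×12.011 + 7×1.008 + 1×32.060 = 239.130 → 239.13 g/mol.

239.13 g/mol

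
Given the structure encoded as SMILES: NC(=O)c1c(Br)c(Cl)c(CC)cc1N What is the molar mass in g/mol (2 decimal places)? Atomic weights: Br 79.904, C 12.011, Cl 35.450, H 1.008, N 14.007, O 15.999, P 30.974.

First, the molecular formula is C9H10BrClN2O (counting implicit H from valence).
  Br: 1 × 79.904 = 79.904
  C: 9 × 12.011 = 108.099
  Cl: 1 × 35.450 = 35.450
  H: 10 × 1.008 = 10.080
  N: 2 × 14.007 = 28.014
  O: 1 × 15.999 = 15.999
Sum: 1×79.904 + 9×12.011 + 1×35.450 + 10×1.008 + 2×14.007 + 1×15.999 = 277.546 → 277.55 g/mol.

277.55 g/mol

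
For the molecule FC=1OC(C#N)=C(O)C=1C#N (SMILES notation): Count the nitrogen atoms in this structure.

2

Scan the SMILES for N atoms (remember two-letter symbols like Cl and Br are single atoms).
Nitrogen count: 2.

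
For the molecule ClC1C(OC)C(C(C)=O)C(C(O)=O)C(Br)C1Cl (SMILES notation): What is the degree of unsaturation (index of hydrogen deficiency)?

Degree of unsaturation = (number of rings) + (number of π bonds).
Ring closures in the SMILES: 1.
π bonds: 2 double bonds (each 1 DoU) → 2 DoU from unsaturation.
Total DoU = 1 + 2 = 3.

3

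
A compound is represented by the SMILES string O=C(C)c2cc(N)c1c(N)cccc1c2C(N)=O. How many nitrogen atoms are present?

3

Scan the SMILES for N atoms (remember two-letter symbols like Cl and Br are single atoms).
Nitrogen count: 3.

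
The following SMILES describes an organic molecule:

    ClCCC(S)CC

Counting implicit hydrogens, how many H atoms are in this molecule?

Walk through each heavy atom and fill implicit hydrogens from standard valence (C 4, N 3, O 2, S 2, halogen 1):
  atom 1: Cl (halogen, monovalent) → 0 H
  atom 2: C, bond orders sum to 2 (valence 4) → 2 H
  atom 3: C, bond orders sum to 2 (valence 4) → 2 H
  atom 4: C, bond orders sum to 3 (valence 4) → 1 H
  atom 5: S, bond orders sum to 1 (valence 2) → 1 H
  atom 6: C, bond orders sum to 2 (valence 4) → 2 H
  atom 7: C, bond orders sum to 1 (valence 4) → 3 H
Total hydrogens: 11.

11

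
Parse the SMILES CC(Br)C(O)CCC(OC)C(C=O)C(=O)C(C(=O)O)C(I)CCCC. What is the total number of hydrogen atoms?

Walk through each heavy atom and fill implicit hydrogens from standard valence (C 4, N 3, O 2, S 2, halogen 1):
  atom 1: C, bond orders sum to 1 (valence 4) → 3 H
  atom 2: C, bond orders sum to 3 (valence 4) → 1 H
  atom 3: Br (halogen, monovalent) → 0 H
  atom 4: C, bond orders sum to 3 (valence 4) → 1 H
  atom 5: O, bond orders sum to 1 (valence 2) → 1 H
  atom 6: C, bond orders sum to 2 (valence 4) → 2 H
  atom 7: C, bond orders sum to 2 (valence 4) → 2 H
  atom 8: C, bond orders sum to 3 (valence 4) → 1 H
  atom 9: O, bond orders sum to 2 (valence 2) → 0 H
  atom 10: C, bond orders sum to 1 (valence 4) → 3 H
  atom 11: C, bond orders sum to 3 (valence 4) → 1 H
  atom 12: C, bond orders sum to 3 (valence 4) → 1 H
  atom 13: O, bond orders sum to 2 (valence 2) → 0 H
  atom 14: C, bond orders sum to 4 (valence 4) → 0 H
  atom 15: O, bond orders sum to 2 (valence 2) → 0 H
  atom 16: C, bond orders sum to 3 (valence 4) → 1 H
  atom 17: C, bond orders sum to 4 (valence 4) → 0 H
  atom 18: O, bond orders sum to 2 (valence 2) → 0 H
  atom 19: O, bond orders sum to 1 (valence 2) → 1 H
  atom 20: C, bond orders sum to 3 (valence 4) → 1 H
  atom 21: I (halogen, monovalent) → 0 H
  atom 22: C, bond orders sum to 2 (valence 4) → 2 H
  atom 23: C, bond orders sum to 2 (valence 4) → 2 H
  atom 24: C, bond orders sum to 2 (valence 4) → 2 H
  atom 25: C, bond orders sum to 1 (valence 4) → 3 H
Total hydrogens: 28.

28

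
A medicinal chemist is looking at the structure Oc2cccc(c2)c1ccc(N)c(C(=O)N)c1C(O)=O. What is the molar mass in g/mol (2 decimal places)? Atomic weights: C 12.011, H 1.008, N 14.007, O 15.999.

272.26 g/mol

First, the molecular formula is C14H12N2O4 (counting implicit H from valence).
  C: 14 × 12.011 = 168.154
  H: 12 × 1.008 = 12.096
  N: 2 × 14.007 = 28.014
  O: 4 × 15.999 = 63.996
Sum: 14×12.011 + 12×1.008 + 2×14.007 + 4×15.999 = 272.260 → 272.26 g/mol.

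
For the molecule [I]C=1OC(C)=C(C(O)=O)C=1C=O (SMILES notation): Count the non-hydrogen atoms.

12

Every atom symbol written in the SMILES (organic subset) is one heavy atom; implicit H are not written.
Heavy atoms by element → C:7, I:1, O:4.
Total: 12.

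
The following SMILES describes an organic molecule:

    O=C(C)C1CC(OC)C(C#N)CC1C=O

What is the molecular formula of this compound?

Walk through each heavy atom and fill implicit hydrogens from standard valence (C 4, N 3, O 2, S 2, halogen 1):
  atom 1: O, bond orders sum to 2 (valence 2) → 0 H
  atom 2: C, bond orders sum to 4 (valence 4) → 0 H
  atom 3: C, bond orders sum to 1 (valence 4) → 3 H
  atom 4: C, bond orders sum to 3 (valence 4) → 1 H
  atom 5: C, bond orders sum to 2 (valence 4) → 2 H
  atom 6: C, bond orders sum to 3 (valence 4) → 1 H
  atom 7: O, bond orders sum to 2 (valence 2) → 0 H
  atom 8: C, bond orders sum to 1 (valence 4) → 3 H
  atom 9: C, bond orders sum to 3 (valence 4) → 1 H
  atom 10: C, bond orders sum to 4 (valence 4) → 0 H
  atom 11: N, bond orders sum to 3 (valence 3) → 0 H
  atom 12: C, bond orders sum to 2 (valence 4) → 2 H
  atom 13: C, bond orders sum to 3 (valence 4) → 1 H
  atom 14: C, bond orders sum to 3 (valence 4) → 1 H
  atom 15: O, bond orders sum to 2 (valence 2) → 0 H
Totals → C:11, H:15, N:1, O:3.
In Hill order: C11H15NO3.

C11H15NO3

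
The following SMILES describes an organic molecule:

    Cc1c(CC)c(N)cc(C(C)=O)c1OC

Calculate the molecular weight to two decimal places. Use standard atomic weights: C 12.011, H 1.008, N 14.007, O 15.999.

207.27 g/mol

First, the molecular formula is C12H17NO2 (counting implicit H from valence).
  C: 12 × 12.011 = 144.132
  H: 17 × 1.008 = 17.136
  N: 1 × 14.007 = 14.007
  O: 2 × 15.999 = 31.998
Sum: 12×12.011 + 17×1.008 + 1×14.007 + 2×15.999 = 207.273 → 207.27 g/mol.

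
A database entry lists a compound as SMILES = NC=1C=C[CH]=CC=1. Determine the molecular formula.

Walk through each heavy atom and fill implicit hydrogens from standard valence (C 4, N 3, O 2, S 2, halogen 1):
  atom 1: N, bond orders sum to 1 (valence 3) → 2 H
  atom 2: C, bond orders sum to 4 (valence 4) → 0 H
  atom 3: C, bond orders sum to 3 (valence 4) → 1 H
  atom 4: C, bond orders sum to 3 (valence 4) → 1 H
  atom 5: C with explicit H count 1
  atom 6: C, bond orders sum to 3 (valence 4) → 1 H
  atom 7: C, bond orders sum to 3 (valence 4) → 1 H
Totals → C:6, H:7, N:1.
In Hill order: C6H7N.

C6H7N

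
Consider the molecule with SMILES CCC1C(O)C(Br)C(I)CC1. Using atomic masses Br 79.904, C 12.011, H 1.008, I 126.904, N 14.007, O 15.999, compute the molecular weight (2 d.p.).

333.01 g/mol

First, the molecular formula is C8H14BrIO (counting implicit H from valence).
  Br: 1 × 79.904 = 79.904
  C: 8 × 12.011 = 96.088
  H: 14 × 1.008 = 14.112
  I: 1 × 126.904 = 126.904
  O: 1 × 15.999 = 15.999
Sum: 1×79.904 + 8×12.011 + 14×1.008 + 1×126.904 + 1×15.999 = 333.007 → 333.01 g/mol.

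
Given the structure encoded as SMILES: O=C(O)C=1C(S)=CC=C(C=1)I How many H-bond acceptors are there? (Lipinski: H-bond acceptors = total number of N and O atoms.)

N atoms: 0; O atoms: 2.
Lipinski HBA = 0 + 2 = 2.

2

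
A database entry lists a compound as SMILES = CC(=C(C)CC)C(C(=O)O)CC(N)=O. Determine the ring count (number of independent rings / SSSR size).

In SMILES, each pair of matching ring-closure digits denotes one ring-closing bond; the number of such bonds equals the number of independent rings.
Ring-closure bonds here: 0.

0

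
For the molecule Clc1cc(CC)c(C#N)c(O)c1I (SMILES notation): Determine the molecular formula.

C9H7ClINO

Walk through each heavy atom and fill implicit hydrogens from standard valence (C 4, N 3, O 2, S 2, halogen 1); for lowercase aromatic atoms, an aromatic c carries 1 H when it has two neighbours and 0 H with three, and aromatic n carries 0 H:
  atom 1: Cl (halogen, monovalent) → 0 H
  atom 2: aromatic c, 3 neighbours → 0 H
  atom 3: aromatic c, 2 neighbours → 1 H
  atom 4: aromatic c, 3 neighbours → 0 H
  atom 5: C, bond orders sum to 2 (valence 4) → 2 H
  atom 6: C, bond orders sum to 1 (valence 4) → 3 H
  atom 7: aromatic c, 3 neighbours → 0 H
  atom 8: C, bond orders sum to 4 (valence 4) → 0 H
  atom 9: N, bond orders sum to 3 (valence 3) → 0 H
  atom 10: aromatic c, 3 neighbours → 0 H
  atom 11: O, bond orders sum to 1 (valence 2) → 1 H
  atom 12: aromatic c, 3 neighbours → 0 H
  atom 13: I (halogen, monovalent) → 0 H
Totals → C:9, H:7, Cl:1, I:1, N:1, O:1.
In Hill order: C9H7ClINO.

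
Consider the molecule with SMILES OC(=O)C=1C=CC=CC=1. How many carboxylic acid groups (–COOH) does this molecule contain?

The carboxylic acid motif appears at heavy-atom position 2 in the SMILES.
Carboxylic acid count: 1.

1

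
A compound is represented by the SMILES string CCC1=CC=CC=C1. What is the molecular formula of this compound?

Walk through each heavy atom and fill implicit hydrogens from standard valence (C 4, N 3, O 2, S 2, halogen 1):
  atom 1: C, bond orders sum to 1 (valence 4) → 3 H
  atom 2: C, bond orders sum to 2 (valence 4) → 2 H
  atom 3: C, bond orders sum to 4 (valence 4) → 0 H
  atom 4: C, bond orders sum to 3 (valence 4) → 1 H
  atom 5: C, bond orders sum to 3 (valence 4) → 1 H
  atom 6: C, bond orders sum to 3 (valence 4) → 1 H
  atom 7: C, bond orders sum to 3 (valence 4) → 1 H
  atom 8: C, bond orders sum to 3 (valence 4) → 1 H
Totals → C:8, H:10.
In Hill order: C8H10.

C8H10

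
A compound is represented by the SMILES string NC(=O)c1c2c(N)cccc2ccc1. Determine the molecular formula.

Walk through each heavy atom and fill implicit hydrogens from standard valence (C 4, N 3, O 2, S 2, halogen 1); for lowercase aromatic atoms, an aromatic c carries 1 H when it has two neighbours and 0 H with three, and aromatic n carries 0 H:
  atom 1: N, bond orders sum to 1 (valence 3) → 2 H
  atom 2: C, bond orders sum to 4 (valence 4) → 0 H
  atom 3: O, bond orders sum to 2 (valence 2) → 0 H
  atom 4: aromatic c, 3 neighbours → 0 H
  atom 5: aromatic c, 3 neighbours → 0 H
  atom 6: aromatic c, 3 neighbours → 0 H
  atom 7: N, bond orders sum to 1 (valence 3) → 2 H
  atom 8: aromatic c, 2 neighbours → 1 H
  atom 9: aromatic c, 2 neighbours → 1 H
  atom 10: aromatic c, 2 neighbours → 1 H
  atom 11: aromatic c, 3 neighbours → 0 H
  atom 12: aromatic c, 2 neighbours → 1 H
  atom 13: aromatic c, 2 neighbours → 1 H
  atom 14: aromatic c, 2 neighbours → 1 H
Totals → C:11, H:10, N:2, O:1.

C11H10N2O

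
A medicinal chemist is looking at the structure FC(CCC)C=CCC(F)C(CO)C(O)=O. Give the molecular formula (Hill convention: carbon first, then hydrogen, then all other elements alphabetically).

Walk through each heavy atom and fill implicit hydrogens from standard valence (C 4, N 3, O 2, S 2, halogen 1):
  atom 1: F (halogen, monovalent) → 0 H
  atom 2: C, bond orders sum to 3 (valence 4) → 1 H
  atom 3: C, bond orders sum to 2 (valence 4) → 2 H
  atom 4: C, bond orders sum to 2 (valence 4) → 2 H
  atom 5: C, bond orders sum to 1 (valence 4) → 3 H
  atom 6: C, bond orders sum to 3 (valence 4) → 1 H
  atom 7: C, bond orders sum to 3 (valence 4) → 1 H
  atom 8: C, bond orders sum to 2 (valence 4) → 2 H
  atom 9: C, bond orders sum to 3 (valence 4) → 1 H
  atom 10: F (halogen, monovalent) → 0 H
  atom 11: C, bond orders sum to 3 (valence 4) → 1 H
  atom 12: C, bond orders sum to 2 (valence 4) → 2 H
  atom 13: O, bond orders sum to 1 (valence 2) → 1 H
  atom 14: C, bond orders sum to 4 (valence 4) → 0 H
  atom 15: O, bond orders sum to 1 (valence 2) → 1 H
  atom 16: O, bond orders sum to 2 (valence 2) → 0 H
Totals → C:11, H:18, F:2, O:3.

C11H18F2O3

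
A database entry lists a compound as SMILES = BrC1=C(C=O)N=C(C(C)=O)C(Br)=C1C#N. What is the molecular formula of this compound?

Walk through each heavy atom and fill implicit hydrogens from standard valence (C 4, N 3, O 2, S 2, halogen 1):
  atom 1: Br (halogen, monovalent) → 0 H
  atom 2: C, bond orders sum to 4 (valence 4) → 0 H
  atom 3: C, bond orders sum to 4 (valence 4) → 0 H
  atom 4: C, bond orders sum to 3 (valence 4) → 1 H
  atom 5: O, bond orders sum to 2 (valence 2) → 0 H
  atom 6: N, bond orders sum to 3 (valence 3) → 0 H
  atom 7: C, bond orders sum to 4 (valence 4) → 0 H
  atom 8: C, bond orders sum to 4 (valence 4) → 0 H
  atom 9: C, bond orders sum to 1 (valence 4) → 3 H
  atom 10: O, bond orders sum to 2 (valence 2) → 0 H
  atom 11: C, bond orders sum to 4 (valence 4) → 0 H
  atom 12: Br (halogen, monovalent) → 0 H
  atom 13: C, bond orders sum to 4 (valence 4) → 0 H
  atom 14: C, bond orders sum to 4 (valence 4) → 0 H
  atom 15: N, bond orders sum to 3 (valence 3) → 0 H
Totals → C:9, H:4, Br:2, N:2, O:2.

C9H4Br2N2O2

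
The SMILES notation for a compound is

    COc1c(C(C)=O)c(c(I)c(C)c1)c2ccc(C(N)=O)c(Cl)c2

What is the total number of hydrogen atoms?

Walk through each heavy atom and fill implicit hydrogens from standard valence (C 4, N 3, O 2, S 2, halogen 1); for lowercase aromatic atoms, an aromatic c carries 1 H when it has two neighbours and 0 H with three, and aromatic n carries 0 H:
  atom 1: C, bond orders sum to 1 (valence 4) → 3 H
  atom 2: O, bond orders sum to 2 (valence 2) → 0 H
  atom 3: aromatic c, 3 neighbours → 0 H
  atom 4: aromatic c, 3 neighbours → 0 H
  atom 5: C, bond orders sum to 4 (valence 4) → 0 H
  atom 6: C, bond orders sum to 1 (valence 4) → 3 H
  atom 7: O, bond orders sum to 2 (valence 2) → 0 H
  atom 8: aromatic c, 3 neighbours → 0 H
  atom 9: aromatic c, 3 neighbours → 0 H
  atom 10: I (halogen, monovalent) → 0 H
  atom 11: aromatic c, 3 neighbours → 0 H
  atom 12: C, bond orders sum to 1 (valence 4) → 3 H
  atom 13: aromatic c, 2 neighbours → 1 H
  atom 14: aromatic c, 3 neighbours → 0 H
  atom 15: aromatic c, 2 neighbours → 1 H
  atom 16: aromatic c, 2 neighbours → 1 H
  atom 17: aromatic c, 3 neighbours → 0 H
  atom 18: C, bond orders sum to 4 (valence 4) → 0 H
  atom 19: N, bond orders sum to 1 (valence 3) → 2 H
  atom 20: O, bond orders sum to 2 (valence 2) → 0 H
  atom 21: aromatic c, 3 neighbours → 0 H
  atom 22: Cl (halogen, monovalent) → 0 H
  atom 23: aromatic c, 2 neighbours → 1 H
Total hydrogens: 15.

15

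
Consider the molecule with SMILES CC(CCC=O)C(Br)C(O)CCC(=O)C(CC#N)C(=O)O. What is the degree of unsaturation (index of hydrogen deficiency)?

Degree of unsaturation = (number of rings) + (number of π bonds).
Ring closures in the SMILES: 0.
π bonds: 3 double bonds (each 1 DoU), 1 triple bond (each 2 DoU) → 5 DoU from unsaturation.
Total DoU = 0 + 5 = 5.

5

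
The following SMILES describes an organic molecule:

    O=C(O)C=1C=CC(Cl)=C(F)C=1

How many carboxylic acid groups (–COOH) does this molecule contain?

1

The carboxylic acid motif appears at heavy-atom position 2 in the SMILES.
Carboxylic acid count: 1.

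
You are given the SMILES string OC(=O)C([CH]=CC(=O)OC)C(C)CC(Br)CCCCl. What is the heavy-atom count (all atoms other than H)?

19

Every atom symbol written in the SMILES (organic subset) is one heavy atom; implicit H are not written.
Heavy atoms by element → Br:1, C:13, Cl:1, O:4.
Total: 19.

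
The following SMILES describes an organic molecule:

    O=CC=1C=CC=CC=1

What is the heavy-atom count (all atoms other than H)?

Every atom symbol written in the SMILES (organic subset) is one heavy atom; implicit H are not written.
Heavy atoms by element → C:7, O:1.
Total: 8.

8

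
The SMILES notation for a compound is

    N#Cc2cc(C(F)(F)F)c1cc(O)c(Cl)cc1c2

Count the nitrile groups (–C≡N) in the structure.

The nitrile motif appears at heavy-atom position 2 in the SMILES.
Other groups present: 1 hydroxyl.
Nitrile count: 1.

1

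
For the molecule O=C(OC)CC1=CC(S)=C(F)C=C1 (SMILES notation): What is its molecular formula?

Walk through each heavy atom and fill implicit hydrogens from standard valence (C 4, N 3, O 2, S 2, halogen 1):
  atom 1: O, bond orders sum to 2 (valence 2) → 0 H
  atom 2: C, bond orders sum to 4 (valence 4) → 0 H
  atom 3: O, bond orders sum to 2 (valence 2) → 0 H
  atom 4: C, bond orders sum to 1 (valence 4) → 3 H
  atom 5: C, bond orders sum to 2 (valence 4) → 2 H
  atom 6: C, bond orders sum to 4 (valence 4) → 0 H
  atom 7: C, bond orders sum to 3 (valence 4) → 1 H
  atom 8: C, bond orders sum to 4 (valence 4) → 0 H
  atom 9: S, bond orders sum to 1 (valence 2) → 1 H
  atom 10: C, bond orders sum to 4 (valence 4) → 0 H
  atom 11: F (halogen, monovalent) → 0 H
  atom 12: C, bond orders sum to 3 (valence 4) → 1 H
  atom 13: C, bond orders sum to 3 (valence 4) → 1 H
Totals → C:9, H:9, F:1, O:2, S:1.
In Hill order: C9H9FO2S.

C9H9FO2S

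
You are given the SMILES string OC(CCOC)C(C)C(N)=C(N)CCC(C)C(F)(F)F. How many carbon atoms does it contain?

Count every carbon token in the SMILES (each C, including those in ring-closure positions and inside branches).
Carbon count: 13.

13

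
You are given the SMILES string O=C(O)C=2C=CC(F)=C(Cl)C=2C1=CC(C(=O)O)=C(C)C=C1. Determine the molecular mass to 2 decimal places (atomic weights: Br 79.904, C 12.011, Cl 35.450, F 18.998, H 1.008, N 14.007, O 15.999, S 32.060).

308.69 g/mol

First, the molecular formula is C15H10ClFO4 (counting implicit H from valence).
  C: 15 × 12.011 = 180.165
  Cl: 1 × 35.450 = 35.450
  F: 1 × 18.998 = 18.998
  H: 10 × 1.008 = 10.080
  O: 4 × 15.999 = 63.996
Sum: 15×12.011 + 1×35.450 + 1×18.998 + 10×1.008 + 4×15.999 = 308.689 → 308.69 g/mol.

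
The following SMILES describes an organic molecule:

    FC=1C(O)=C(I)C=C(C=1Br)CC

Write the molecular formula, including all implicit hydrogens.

Walk through each heavy atom and fill implicit hydrogens from standard valence (C 4, N 3, O 2, S 2, halogen 1):
  atom 1: F (halogen, monovalent) → 0 H
  atom 2: C, bond orders sum to 4 (valence 4) → 0 H
  atom 3: C, bond orders sum to 4 (valence 4) → 0 H
  atom 4: O, bond orders sum to 1 (valence 2) → 1 H
  atom 5: C, bond orders sum to 4 (valence 4) → 0 H
  atom 6: I (halogen, monovalent) → 0 H
  atom 7: C, bond orders sum to 3 (valence 4) → 1 H
  atom 8: C, bond orders sum to 4 (valence 4) → 0 H
  atom 9: C, bond orders sum to 4 (valence 4) → 0 H
  atom 10: Br (halogen, monovalent) → 0 H
  atom 11: C, bond orders sum to 2 (valence 4) → 2 H
  atom 12: C, bond orders sum to 1 (valence 4) → 3 H
Totals → C:8, H:7, Br:1, F:1, I:1, O:1.
In Hill order: C8H7BrFIO.

C8H7BrFIO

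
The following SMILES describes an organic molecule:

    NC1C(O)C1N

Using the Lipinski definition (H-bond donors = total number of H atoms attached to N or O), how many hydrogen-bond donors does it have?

5

Donors: find every N or O and count the H atoms it carries.
  atom 1 (N): bond orders sum to 1 → 2 H
  atom 4 (O): bond orders sum to 1 → 1 H
  atom 6 (N): bond orders sum to 1 → 2 H
Lipinski HBD = 5.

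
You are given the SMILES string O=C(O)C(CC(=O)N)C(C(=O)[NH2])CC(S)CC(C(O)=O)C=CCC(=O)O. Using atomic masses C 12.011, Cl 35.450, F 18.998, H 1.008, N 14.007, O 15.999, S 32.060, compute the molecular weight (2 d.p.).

First, the molecular formula is C15H22N2O8S (counting implicit H from valence).
  C: 15 × 12.011 = 180.165
  H: 22 × 1.008 = 22.176
  N: 2 × 14.007 = 28.014
  O: 8 × 15.999 = 127.992
  S: 1 × 32.060 = 32.060
Sum: 15×12.011 + 22×1.008 + 2×14.007 + 8×15.999 + 1×32.060 = 390.407 → 390.41 g/mol.

390.41 g/mol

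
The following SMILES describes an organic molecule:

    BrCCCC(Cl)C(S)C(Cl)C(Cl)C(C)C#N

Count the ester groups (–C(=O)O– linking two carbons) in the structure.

0

Scan the SMILES for the ester motif — none present.
Groups that are present: 1 nitrile, 1 thiol.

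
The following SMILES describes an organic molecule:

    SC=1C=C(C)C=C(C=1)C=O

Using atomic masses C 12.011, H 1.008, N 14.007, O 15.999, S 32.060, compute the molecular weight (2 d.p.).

152.21 g/mol

First, the molecular formula is C8H8OS (counting implicit H from valence).
  C: 8 × 12.011 = 96.088
  H: 8 × 1.008 = 8.064
  O: 1 × 15.999 = 15.999
  S: 1 × 32.060 = 32.060
Sum: 8×12.011 + 8×1.008 + 1×15.999 + 1×32.060 = 152.211 → 152.21 g/mol.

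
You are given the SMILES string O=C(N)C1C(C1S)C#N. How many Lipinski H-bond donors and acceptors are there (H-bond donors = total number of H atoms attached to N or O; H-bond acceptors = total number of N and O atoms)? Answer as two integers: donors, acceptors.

2, 3

Donors: find every N or O and count the H atoms it carries.
  atom 1 (O): bond orders sum to 2 → 0 H
  atom 3 (N): bond orders sum to 1 → 2 H
  atom 9 (N): bond orders sum to 3 → 0 H
Lipinski HBD = 2.
Acceptors: N atoms = 2, O atoms = 1 → HBA = 3.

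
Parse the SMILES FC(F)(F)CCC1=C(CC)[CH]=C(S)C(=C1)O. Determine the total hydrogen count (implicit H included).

Walk through each heavy atom and fill implicit hydrogens from standard valence (C 4, N 3, O 2, S 2, halogen 1):
  atom 1: F (halogen, monovalent) → 0 H
  atom 2: C, bond orders sum to 4 (valence 4) → 0 H
  atom 3: F (halogen, monovalent) → 0 H
  atom 4: F (halogen, monovalent) → 0 H
  atom 5: C, bond orders sum to 2 (valence 4) → 2 H
  atom 6: C, bond orders sum to 2 (valence 4) → 2 H
  atom 7: C, bond orders sum to 4 (valence 4) → 0 H
  atom 8: C, bond orders sum to 4 (valence 4) → 0 H
  atom 9: C, bond orders sum to 2 (valence 4) → 2 H
  atom 10: C, bond orders sum to 1 (valence 4) → 3 H
  atom 11: C with explicit H count 1
  atom 12: C, bond orders sum to 4 (valence 4) → 0 H
  atom 13: S, bond orders sum to 1 (valence 2) → 1 H
  atom 14: C, bond orders sum to 4 (valence 4) → 0 H
  atom 15: C, bond orders sum to 3 (valence 4) → 1 H
  atom 16: O, bond orders sum to 1 (valence 2) → 1 H
Total hydrogens: 13.

13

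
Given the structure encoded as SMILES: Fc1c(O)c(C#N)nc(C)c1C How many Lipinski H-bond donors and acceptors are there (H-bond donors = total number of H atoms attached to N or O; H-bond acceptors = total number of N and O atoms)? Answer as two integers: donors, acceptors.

Donors: find every N or O and count the H atoms it carries.
  atom 4 (O): bond orders sum to 1 → 1 H
  atom 7 (N): bond orders sum to 3 → 0 H
  atom 8 (N): bond orders sum to 3 → 0 H
Lipinski HBD = 1.
Acceptors: N atoms = 2, O atoms = 1 → HBA = 3.

1, 3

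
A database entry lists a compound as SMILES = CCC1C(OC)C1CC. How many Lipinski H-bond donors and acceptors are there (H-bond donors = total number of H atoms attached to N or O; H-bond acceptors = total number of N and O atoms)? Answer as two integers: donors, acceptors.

0, 1

Donors: find every N or O and count the H atoms it carries.
  atom 5 (O): bond orders sum to 2 → 0 H
Lipinski HBD = 0.
Acceptors: N atoms = 0, O atoms = 1 → HBA = 1.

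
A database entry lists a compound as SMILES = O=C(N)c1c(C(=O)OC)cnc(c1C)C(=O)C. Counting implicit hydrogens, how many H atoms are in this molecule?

Walk through each heavy atom and fill implicit hydrogens from standard valence (C 4, N 3, O 2, S 2, halogen 1); for lowercase aromatic atoms, an aromatic c carries 1 H when it has two neighbours and 0 H with three, and aromatic n carries 0 H:
  atom 1: O, bond orders sum to 2 (valence 2) → 0 H
  atom 2: C, bond orders sum to 4 (valence 4) → 0 H
  atom 3: N, bond orders sum to 1 (valence 3) → 2 H
  atom 4: aromatic c, 3 neighbours → 0 H
  atom 5: aromatic c, 3 neighbours → 0 H
  atom 6: C, bond orders sum to 4 (valence 4) → 0 H
  atom 7: O, bond orders sum to 2 (valence 2) → 0 H
  atom 8: O, bond orders sum to 2 (valence 2) → 0 H
  atom 9: C, bond orders sum to 1 (valence 4) → 3 H
  atom 10: aromatic c, 2 neighbours → 1 H
  atom 11: aromatic n, 2 neighbours → 0 H
  atom 12: aromatic c, 3 neighbours → 0 H
  atom 13: aromatic c, 3 neighbours → 0 H
  atom 14: C, bond orders sum to 1 (valence 4) → 3 H
  atom 15: C, bond orders sum to 4 (valence 4) → 0 H
  atom 16: O, bond orders sum to 2 (valence 2) → 0 H
  atom 17: C, bond orders sum to 1 (valence 4) → 3 H
Total hydrogens: 12.

12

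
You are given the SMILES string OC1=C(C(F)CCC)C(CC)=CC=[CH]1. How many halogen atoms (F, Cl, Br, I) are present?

1

Halogen atoms appear at heavy-atom position 5 (1×F).
Other groups present: 1 hydroxyl.
Halogen count: 1.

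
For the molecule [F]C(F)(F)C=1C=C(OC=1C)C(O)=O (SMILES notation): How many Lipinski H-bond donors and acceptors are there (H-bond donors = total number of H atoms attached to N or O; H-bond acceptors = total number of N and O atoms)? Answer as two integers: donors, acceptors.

1, 3

Donors: find every N or O and count the H atoms it carries.
  atom 8 (O): bond orders sum to 2 → 0 H
  atom 12 (O): bond orders sum to 1 → 1 H
  atom 13 (O): bond orders sum to 2 → 0 H
Lipinski HBD = 1.
Acceptors: N atoms = 0, O atoms = 3 → HBA = 3.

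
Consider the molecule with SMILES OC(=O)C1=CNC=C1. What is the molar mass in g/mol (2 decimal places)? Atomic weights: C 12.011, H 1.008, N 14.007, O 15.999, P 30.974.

First, the molecular formula is C5H5NO2 (counting implicit H from valence).
  C: 5 × 12.011 = 60.055
  H: 5 × 1.008 = 5.040
  N: 1 × 14.007 = 14.007
  O: 2 × 15.999 = 31.998
Sum: 5×12.011 + 5×1.008 + 1×14.007 + 2×15.999 = 111.100 → 111.10 g/mol.

111.10 g/mol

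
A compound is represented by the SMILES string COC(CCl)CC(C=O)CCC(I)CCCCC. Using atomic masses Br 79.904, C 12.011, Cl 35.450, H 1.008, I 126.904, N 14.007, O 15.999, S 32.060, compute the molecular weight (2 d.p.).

First, the molecular formula is C14H26ClIO2 (counting implicit H from valence).
  C: 14 × 12.011 = 168.154
  Cl: 1 × 35.450 = 35.450
  H: 26 × 1.008 = 26.208
  I: 1 × 126.904 = 126.904
  O: 2 × 15.999 = 31.998
Sum: 14×12.011 + 1×35.450 + 26×1.008 + 1×126.904 + 2×15.999 = 388.714 → 388.71 g/mol.

388.71 g/mol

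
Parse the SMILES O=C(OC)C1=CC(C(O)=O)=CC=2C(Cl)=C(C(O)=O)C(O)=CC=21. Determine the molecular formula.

C14H9ClO7

Walk through each heavy atom and fill implicit hydrogens from standard valence (C 4, N 3, O 2, S 2, halogen 1):
  atom 1: O, bond orders sum to 2 (valence 2) → 0 H
  atom 2: C, bond orders sum to 4 (valence 4) → 0 H
  atom 3: O, bond orders sum to 2 (valence 2) → 0 H
  atom 4: C, bond orders sum to 1 (valence 4) → 3 H
  atom 5: C, bond orders sum to 4 (valence 4) → 0 H
  atom 6: C, bond orders sum to 3 (valence 4) → 1 H
  atom 7: C, bond orders sum to 4 (valence 4) → 0 H
  atom 8: C, bond orders sum to 4 (valence 4) → 0 H
  atom 9: O, bond orders sum to 1 (valence 2) → 1 H
  atom 10: O, bond orders sum to 2 (valence 2) → 0 H
  atom 11: C, bond orders sum to 3 (valence 4) → 1 H
  atom 12: C, bond orders sum to 4 (valence 4) → 0 H
  atom 13: C, bond orders sum to 4 (valence 4) → 0 H
  atom 14: Cl (halogen, monovalent) → 0 H
  atom 15: C, bond orders sum to 4 (valence 4) → 0 H
  atom 16: C, bond orders sum to 4 (valence 4) → 0 H
  atom 17: O, bond orders sum to 1 (valence 2) → 1 H
  atom 18: O, bond orders sum to 2 (valence 2) → 0 H
  atom 19: C, bond orders sum to 4 (valence 4) → 0 H
  atom 20: O, bond orders sum to 1 (valence 2) → 1 H
  atom 21: C, bond orders sum to 3 (valence 4) → 1 H
  atom 22: C, bond orders sum to 4 (valence 4) → 0 H
Totals → C:14, H:9, Cl:1, O:7.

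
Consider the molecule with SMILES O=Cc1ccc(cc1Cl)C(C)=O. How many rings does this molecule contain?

In SMILES, each pair of matching ring-closure digits denotes one ring-closing bond; the number of such bonds equals the number of independent rings.
Ring-closure bonds here: 1.

1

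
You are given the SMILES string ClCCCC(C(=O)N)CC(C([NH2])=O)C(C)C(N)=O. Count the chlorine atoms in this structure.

1

Scan the SMILES for Cl atoms (remember two-letter symbols like Cl and Br are single atoms).
Chlorine count: 1.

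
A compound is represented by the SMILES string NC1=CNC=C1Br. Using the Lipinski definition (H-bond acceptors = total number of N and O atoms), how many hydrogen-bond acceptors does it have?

2

N atoms: 2; O atoms: 0.
Lipinski HBA = 2 + 0 = 2.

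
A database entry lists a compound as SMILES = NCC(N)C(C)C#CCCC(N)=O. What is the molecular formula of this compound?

Walk through each heavy atom and fill implicit hydrogens from standard valence (C 4, N 3, O 2, S 2, halogen 1):
  atom 1: N, bond orders sum to 1 (valence 3) → 2 H
  atom 2: C, bond orders sum to 2 (valence 4) → 2 H
  atom 3: C, bond orders sum to 3 (valence 4) → 1 H
  atom 4: N, bond orders sum to 1 (valence 3) → 2 H
  atom 5: C, bond orders sum to 3 (valence 4) → 1 H
  atom 6: C, bond orders sum to 1 (valence 4) → 3 H
  atom 7: C, bond orders sum to 4 (valence 4) → 0 H
  atom 8: C, bond orders sum to 4 (valence 4) → 0 H
  atom 9: C, bond orders sum to 2 (valence 4) → 2 H
  atom 10: C, bond orders sum to 2 (valence 4) → 2 H
  atom 11: C, bond orders sum to 4 (valence 4) → 0 H
  atom 12: N, bond orders sum to 1 (valence 3) → 2 H
  atom 13: O, bond orders sum to 2 (valence 2) → 0 H
Totals → C:9, H:17, N:3, O:1.
In Hill order: C9H17N3O.

C9H17N3O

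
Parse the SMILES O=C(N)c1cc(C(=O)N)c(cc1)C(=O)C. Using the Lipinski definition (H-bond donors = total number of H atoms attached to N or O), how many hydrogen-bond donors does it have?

Donors: find every N or O and count the H atoms it carries.
  atom 1 (O): bond orders sum to 2 → 0 H
  atom 3 (N): bond orders sum to 1 → 2 H
  atom 8 (O): bond orders sum to 2 → 0 H
  atom 9 (N): bond orders sum to 1 → 2 H
  atom 14 (O): bond orders sum to 2 → 0 H
Lipinski HBD = 4.

4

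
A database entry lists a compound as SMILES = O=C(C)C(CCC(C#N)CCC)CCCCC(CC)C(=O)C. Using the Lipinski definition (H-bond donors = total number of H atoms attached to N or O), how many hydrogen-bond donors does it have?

0

Donors: find every N or O and count the H atoms it carries.
  atom 1 (O): bond orders sum to 2 → 0 H
  atom 9 (N): bond orders sum to 3 → 0 H
  atom 21 (O): bond orders sum to 2 → 0 H
Lipinski HBD = 0.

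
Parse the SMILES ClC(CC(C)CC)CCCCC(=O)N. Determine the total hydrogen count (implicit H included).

Walk through each heavy atom and fill implicit hydrogens from standard valence (C 4, N 3, O 2, S 2, halogen 1):
  atom 1: Cl (halogen, monovalent) → 0 H
  atom 2: C, bond orders sum to 3 (valence 4) → 1 H
  atom 3: C, bond orders sum to 2 (valence 4) → 2 H
  atom 4: C, bond orders sum to 3 (valence 4) → 1 H
  atom 5: C, bond orders sum to 1 (valence 4) → 3 H
  atom 6: C, bond orders sum to 2 (valence 4) → 2 H
  atom 7: C, bond orders sum to 1 (valence 4) → 3 H
  atom 8: C, bond orders sum to 2 (valence 4) → 2 H
  atom 9: C, bond orders sum to 2 (valence 4) → 2 H
  atom 10: C, bond orders sum to 2 (valence 4) → 2 H
  atom 11: C, bond orders sum to 2 (valence 4) → 2 H
  atom 12: C, bond orders sum to 4 (valence 4) → 0 H
  atom 13: O, bond orders sum to 2 (valence 2) → 0 H
  atom 14: N, bond orders sum to 1 (valence 3) → 2 H
Total hydrogens: 22.

22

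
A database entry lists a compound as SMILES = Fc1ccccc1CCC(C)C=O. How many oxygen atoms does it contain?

Scan the SMILES for O atoms (remember two-letter symbols like Cl and Br are single atoms).
Oxygen count: 1.

1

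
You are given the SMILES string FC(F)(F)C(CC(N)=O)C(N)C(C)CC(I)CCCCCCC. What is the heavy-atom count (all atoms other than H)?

Every atom symbol written in the SMILES (organic subset) is one heavy atom; implicit H are not written.
Heavy atoms by element → C:16, F:3, I:1, N:2, O:1.
Total: 23.

23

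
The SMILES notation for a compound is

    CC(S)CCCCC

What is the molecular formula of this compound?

Walk through each heavy atom and fill implicit hydrogens from standard valence (C 4, N 3, O 2, S 2, halogen 1):
  atom 1: C, bond orders sum to 1 (valence 4) → 3 H
  atom 2: C, bond orders sum to 3 (valence 4) → 1 H
  atom 3: S, bond orders sum to 1 (valence 2) → 1 H
  atom 4: C, bond orders sum to 2 (valence 4) → 2 H
  atom 5: C, bond orders sum to 2 (valence 4) → 2 H
  atom 6: C, bond orders sum to 2 (valence 4) → 2 H
  atom 7: C, bond orders sum to 2 (valence 4) → 2 H
  atom 8: C, bond orders sum to 1 (valence 4) → 3 H
Totals → C:7, H:16, S:1.
In Hill order: C7H16S.

C7H16S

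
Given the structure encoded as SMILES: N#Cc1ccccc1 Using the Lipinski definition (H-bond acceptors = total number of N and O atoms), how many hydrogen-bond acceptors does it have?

1

N atoms: 1; O atoms: 0.
Lipinski HBA = 1 + 0 = 1.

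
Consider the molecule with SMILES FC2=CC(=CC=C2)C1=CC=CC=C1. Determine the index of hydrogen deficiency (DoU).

Degree of unsaturation = (number of rings) + (number of π bonds).
Ring closures in the SMILES: 2.
π bonds: 6 double bonds (each 1 DoU) → 6 DoU from unsaturation.
Total DoU = 2 + 6 = 8.

8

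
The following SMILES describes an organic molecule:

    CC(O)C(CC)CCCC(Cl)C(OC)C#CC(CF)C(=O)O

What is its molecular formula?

C16H26ClFO4

Walk through each heavy atom and fill implicit hydrogens from standard valence (C 4, N 3, O 2, S 2, halogen 1):
  atom 1: C, bond orders sum to 1 (valence 4) → 3 H
  atom 2: C, bond orders sum to 3 (valence 4) → 1 H
  atom 3: O, bond orders sum to 1 (valence 2) → 1 H
  atom 4: C, bond orders sum to 3 (valence 4) → 1 H
  atom 5: C, bond orders sum to 2 (valence 4) → 2 H
  atom 6: C, bond orders sum to 1 (valence 4) → 3 H
  atom 7: C, bond orders sum to 2 (valence 4) → 2 H
  atom 8: C, bond orders sum to 2 (valence 4) → 2 H
  atom 9: C, bond orders sum to 2 (valence 4) → 2 H
  atom 10: C, bond orders sum to 3 (valence 4) → 1 H
  atom 11: Cl (halogen, monovalent) → 0 H
  atom 12: C, bond orders sum to 3 (valence 4) → 1 H
  atom 13: O, bond orders sum to 2 (valence 2) → 0 H
  atom 14: C, bond orders sum to 1 (valence 4) → 3 H
  atom 15: C, bond orders sum to 4 (valence 4) → 0 H
  atom 16: C, bond orders sum to 4 (valence 4) → 0 H
  atom 17: C, bond orders sum to 3 (valence 4) → 1 H
  atom 18: C, bond orders sum to 2 (valence 4) → 2 H
  atom 19: F (halogen, monovalent) → 0 H
  atom 20: C, bond orders sum to 4 (valence 4) → 0 H
  atom 21: O, bond orders sum to 2 (valence 2) → 0 H
  atom 22: O, bond orders sum to 1 (valence 2) → 1 H
Totals → C:16, H:26, Cl:1, F:1, O:4.
In Hill order: C16H26ClFO4.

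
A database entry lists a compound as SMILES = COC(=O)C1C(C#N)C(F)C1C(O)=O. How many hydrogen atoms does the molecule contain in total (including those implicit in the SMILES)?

Walk through each heavy atom and fill implicit hydrogens from standard valence (C 4, N 3, O 2, S 2, halogen 1):
  atom 1: C, bond orders sum to 1 (valence 4) → 3 H
  atom 2: O, bond orders sum to 2 (valence 2) → 0 H
  atom 3: C, bond orders sum to 4 (valence 4) → 0 H
  atom 4: O, bond orders sum to 2 (valence 2) → 0 H
  atom 5: C, bond orders sum to 3 (valence 4) → 1 H
  atom 6: C, bond orders sum to 3 (valence 4) → 1 H
  atom 7: C, bond orders sum to 4 (valence 4) → 0 H
  atom 8: N, bond orders sum to 3 (valence 3) → 0 H
  atom 9: C, bond orders sum to 3 (valence 4) → 1 H
  atom 10: F (halogen, monovalent) → 0 H
  atom 11: C, bond orders sum to 3 (valence 4) → 1 H
  atom 12: C, bond orders sum to 4 (valence 4) → 0 H
  atom 13: O, bond orders sum to 1 (valence 2) → 1 H
  atom 14: O, bond orders sum to 2 (valence 2) → 0 H
Total hydrogens: 8.

8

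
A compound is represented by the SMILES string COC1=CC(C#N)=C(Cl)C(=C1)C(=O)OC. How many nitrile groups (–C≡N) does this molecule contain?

The nitrile motif appears at heavy-atom position 6 in the SMILES.
Other groups present: 1 ester, 1 ether.
Nitrile count: 1.

1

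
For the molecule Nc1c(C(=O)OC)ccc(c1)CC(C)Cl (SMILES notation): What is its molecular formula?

Walk through each heavy atom and fill implicit hydrogens from standard valence (C 4, N 3, O 2, S 2, halogen 1); for lowercase aromatic atoms, an aromatic c carries 1 H when it has two neighbours and 0 H with three, and aromatic n carries 0 H:
  atom 1: N, bond orders sum to 1 (valence 3) → 2 H
  atom 2: aromatic c, 3 neighbours → 0 H
  atom 3: aromatic c, 3 neighbours → 0 H
  atom 4: C, bond orders sum to 4 (valence 4) → 0 H
  atom 5: O, bond orders sum to 2 (valence 2) → 0 H
  atom 6: O, bond orders sum to 2 (valence 2) → 0 H
  atom 7: C, bond orders sum to 1 (valence 4) → 3 H
  atom 8: aromatic c, 2 neighbours → 1 H
  atom 9: aromatic c, 2 neighbours → 1 H
  atom 10: aromatic c, 3 neighbours → 0 H
  atom 11: aromatic c, 2 neighbours → 1 H
  atom 12: C, bond orders sum to 2 (valence 4) → 2 H
  atom 13: C, bond orders sum to 3 (valence 4) → 1 H
  atom 14: C, bond orders sum to 1 (valence 4) → 3 H
  atom 15: Cl (halogen, monovalent) → 0 H
Totals → C:11, H:14, Cl:1, N:1, O:2.

C11H14ClNO2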